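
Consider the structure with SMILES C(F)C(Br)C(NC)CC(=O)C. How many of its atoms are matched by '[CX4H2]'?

The query [CX4H2] means: sp3 carbon (X4) with exactly two hydrogens.
Check the 11 heavy atoms by environment: 2× C (H2, X4) → match; 2× C (H1, X4) → no; 1× Br (H0, X1) → no; 1× C (H0, X3) → no; 1× O (H0, X1) → no; 2× C (H3, X4) → no; 1× F (H0, X1) → no; 1× N (H1, X3) → no.
That gives 2 matching atoms.

2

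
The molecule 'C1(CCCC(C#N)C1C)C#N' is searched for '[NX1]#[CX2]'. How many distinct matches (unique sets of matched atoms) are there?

[NX1]#[CX2] is the SMARTS for a nitrile: a nitrogen triple-bonded to a two-connected carbon.
The molecule carries 2 separate instances of a nitrile (-C#N) meeting every constraint; each maps to a distinct set of atoms, giving 2 matches.

2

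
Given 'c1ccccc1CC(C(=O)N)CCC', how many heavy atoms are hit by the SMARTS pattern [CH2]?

The query [CH2] means: aliphatic carbon with exactly two hydrogens.
Check the 14 heavy atoms by environment: 3× C (H2) → match; 1× C (H1) → no; 1× c (aromatic, H0) → no; 5× c (aromatic, H1) → no; 1× C (H0) → no; 1× O (H0) → no; 1× N (H2) → no; 1× C (H3) → no.
That gives 3 matching atoms.

3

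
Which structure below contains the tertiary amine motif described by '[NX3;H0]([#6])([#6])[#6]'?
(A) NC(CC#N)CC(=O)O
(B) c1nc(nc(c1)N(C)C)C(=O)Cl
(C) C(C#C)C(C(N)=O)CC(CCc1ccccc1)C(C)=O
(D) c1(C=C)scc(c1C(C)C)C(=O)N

B

[NX3;H0]([#6])([#6])[#6] describes a trivalent nitrogen with no H, bonded to three carbons (a tertiary amine).
(A) has a primary amino group (-NH2) but the nitrogen has H2, not H0 with three carbons.
(B) contains a dimethylamino group (-N(CH3)2), which satisfies every atom and bond constraint.
(C) has a primary amide (-C(=O)NH2) but the amide nitrogen has H2 and only one carbon neighbour.
(D) has a primary amide (-C(=O)NH2) but the amide nitrogen has H2 and only one carbon neighbour.
So the answer is (B).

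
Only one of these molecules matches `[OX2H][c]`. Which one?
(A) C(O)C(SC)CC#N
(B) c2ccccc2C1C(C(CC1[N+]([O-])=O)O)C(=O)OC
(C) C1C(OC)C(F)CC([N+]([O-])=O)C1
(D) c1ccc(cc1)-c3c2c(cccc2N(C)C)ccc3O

D

[OX2H][c] describes a hydroxyl oxygen attached to an aromatic carbon (a phenol).
(A) has a hydroxyl group (-OH) but the -OH is on an aliphatic carbon, not an aromatic c.
(B) has a hydroxyl group (-OH) but the -OH is on an aliphatic carbon, not an aromatic c.
(C) has a methoxy ether (-OCH3) but the oxygen has H0, not H1.
(D) contains a hydroxyl group (-OH), which satisfies every atom and bond constraint.
So the answer is (D).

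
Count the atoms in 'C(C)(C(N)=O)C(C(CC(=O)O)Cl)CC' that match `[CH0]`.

2

The query [CH0] means: aliphatic carbon with no attached hydrogen.
Check the 14 heavy atoms by environment: 2× C (H3) → no; 3× C (H1) → no; 2× C (H2) → no; 1× Cl (H0) → no; 2× C (H0) → match; 2× O (H0) → no; 1× O (H1) → no; 1× N (H2) → no.
That gives 2 matching atoms.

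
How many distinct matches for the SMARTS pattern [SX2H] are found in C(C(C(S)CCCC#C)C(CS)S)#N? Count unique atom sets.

3

[SX2H] is the SMARTS for a thiol: an aliphatic sulfur with two connections, one being H.
The molecule carries 3 separate instances of a thiol (-SH) meeting every constraint; each maps to a distinct set of atoms, giving 3 matches.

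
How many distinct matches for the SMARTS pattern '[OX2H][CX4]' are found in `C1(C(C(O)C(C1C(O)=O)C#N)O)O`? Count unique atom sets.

[OX2H][CX4] is the SMARTS for an aliphatic alcohol: a hydroxyl oxygen bound to an sp3 (X4) carbon.
The molecule carries 3 separate instances of a hydroxyl group (-OH) meeting every constraint; each maps to a distinct set of atoms, giving 3 matches.

3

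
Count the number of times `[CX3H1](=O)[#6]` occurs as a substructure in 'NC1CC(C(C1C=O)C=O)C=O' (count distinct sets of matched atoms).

3

[CX3H1](=O)[#6] is the SMARTS for an aldehyde: an sp2 carbon with one H, double-bonded to O and single-bonded to carbon.
The molecule carries 3 separate instances of an aldehyde (-CHO) meeting every constraint; each maps to a distinct set of atoms, giving 3 matches.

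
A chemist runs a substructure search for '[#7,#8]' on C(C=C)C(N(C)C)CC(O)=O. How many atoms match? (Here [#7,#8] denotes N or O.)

3

The query [#7,#8] means: nitrogen or oxygen (comma = OR).
Check the 11 heavy atoms by environment: 8× C → no; 2× O → match; 1× N → match.
Summing the matching environments: 2 + 1 = 3 matching atoms.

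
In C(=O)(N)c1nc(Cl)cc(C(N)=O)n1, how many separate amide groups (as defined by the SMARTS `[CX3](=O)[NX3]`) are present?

[CX3](=O)[NX3] is the SMARTS for an amide: a carbonyl carbon bonded to a trivalent nitrogen.
The molecule carries 2 separate instances of a primary amide (-C(=O)NH2) meeting every constraint; each maps to a distinct set of atoms, giving 2 matches.

2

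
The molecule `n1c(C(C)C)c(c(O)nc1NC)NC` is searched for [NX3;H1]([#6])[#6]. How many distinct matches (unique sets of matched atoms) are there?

2

[NX3;H1]([#6])[#6] is the SMARTS for a secondary amine: a trivalent nitrogen with one H, bonded to two carbons.
The molecule carries 2 separate instances of an N-methylamino group (-NHCH3) meeting every constraint; each maps to a distinct set of atoms, giving 2 matches.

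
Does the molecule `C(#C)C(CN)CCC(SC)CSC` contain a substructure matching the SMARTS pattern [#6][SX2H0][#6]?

The pattern [#6][SX2H0][#6] describes an aliphatic sulfur bridging two carbons with no H on the sulfur — a thioether.
The molecule carries a methylthio ether (-SCH3), whose atoms satisfy every constraint of the query, so the pattern matches.

Yes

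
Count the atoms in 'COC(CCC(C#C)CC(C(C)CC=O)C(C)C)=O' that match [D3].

The query [D3] means: atom with exactly three heavy-atom neighbours.
Check the 19 heavy atoms by environment: 6× C (D2) → no; 5× C (D3) → match; 5× C (D1) → no; 2× O (D1) → no; 1× O (D2) → no.
That gives 5 matching atoms.

5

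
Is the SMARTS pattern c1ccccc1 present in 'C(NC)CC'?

No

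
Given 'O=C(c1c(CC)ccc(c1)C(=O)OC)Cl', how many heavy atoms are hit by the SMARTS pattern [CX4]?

3

The query [CX4] means: C with X4: aliphatic carbon with exactly 4 total connections (bonds + H).
Check the 15 heavy atoms by environment: 6× c (aromatic, X3) → no; 2× C (X3) → no; 2× O (X1) → no; 1× O (X2) → no; 3× C (X4) → match; 1× Cl (X1) → no.
That gives 3 matching atoms.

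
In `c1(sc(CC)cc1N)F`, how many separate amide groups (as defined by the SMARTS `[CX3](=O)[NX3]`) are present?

[CX3](=O)[NX3] is the SMARTS for an amide: a carbonyl carbon bonded to a trivalent nitrogen.
The molecule has a primary amino group (-NH2), but the -NH2 is not attached to a carbonyl carbon; nothing else fits, so there are 0 matches.

0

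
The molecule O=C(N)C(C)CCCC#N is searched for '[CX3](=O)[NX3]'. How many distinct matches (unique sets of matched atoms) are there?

1

[CX3](=O)[NX3] is the SMARTS for an amide: a carbonyl carbon bonded to a trivalent nitrogen.
Exactly one fragment in the molecule meets all constraints, giving 1 match.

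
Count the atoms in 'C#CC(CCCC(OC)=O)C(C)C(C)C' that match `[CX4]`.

10

The query [CX4] means: C with X4: aliphatic carbon with exactly 4 total connections (bonds + H).
Check the 15 heavy atoms by environment: 10× C (X4) → match; 2× C (X2) → no; 1× C (X3) → no; 1× O (X1) → no; 1× O (X2) → no.
That gives 10 matching atoms.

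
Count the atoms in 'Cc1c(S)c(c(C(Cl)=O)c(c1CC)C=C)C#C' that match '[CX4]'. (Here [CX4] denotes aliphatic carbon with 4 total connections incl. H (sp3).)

3

The query [CX4] means: C with X4: aliphatic carbon with exactly 4 total connections (bonds + H).
Check the 17 heavy atoms by environment: 6× c (aromatic, X3) → no; 3× C (X3) → no; 3× C (X4) → match; 1× S (X2) → no; 1× O (X1) → no; 1× Cl (X1) → no; 2× C (X2) → no.
That gives 3 matching atoms.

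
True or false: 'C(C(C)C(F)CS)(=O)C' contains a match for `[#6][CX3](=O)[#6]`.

True

The pattern [#6][CX3](=O)[#6] describes a carbonyl carbon (no H) flanked by two carbons — a ketone.
The molecule carries an acetyl/ketone group (-C(=O)CH3), whose atoms satisfy every constraint of the query, so the pattern matches.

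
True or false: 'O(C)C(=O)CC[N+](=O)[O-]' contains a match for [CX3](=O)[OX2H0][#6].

True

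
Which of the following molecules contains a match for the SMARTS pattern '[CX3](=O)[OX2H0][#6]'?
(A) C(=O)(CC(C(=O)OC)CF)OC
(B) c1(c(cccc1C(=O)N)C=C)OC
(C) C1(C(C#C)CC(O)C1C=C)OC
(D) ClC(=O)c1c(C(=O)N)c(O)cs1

[CX3](=O)[OX2H0][#6] describes a carbonyl carbon bonded to an oxygen that is itself bonded to carbon (no H on that O) (an ester).
(A) contains a methyl-ester group (-C(=O)OCH3), which satisfies every atom and bond constraint.
(B) has a primary amide (-C(=O)NH2) but the carbonyl is bonded to N, not to an O-C linkage.
(C) has a methoxy ether (-OCH3) but the ether oxygen is not adjacent to a C=O carbon.
(D) has a primary amide (-C(=O)NH2) but the carbonyl is bonded to N, not to an O-C linkage.
So the answer is (A).

A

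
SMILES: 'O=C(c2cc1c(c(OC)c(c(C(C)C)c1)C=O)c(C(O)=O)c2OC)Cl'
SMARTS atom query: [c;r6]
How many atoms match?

10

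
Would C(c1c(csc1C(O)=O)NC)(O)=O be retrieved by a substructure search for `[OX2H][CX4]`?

The pattern [OX2H][CX4] describes a hydroxyl oxygen bound to an sp3 (X4) carbon — an aliphatic alcohol.
The closest candidate here is a carboxylic acid group (-C(=O)OH), but the -OH is on a CX3 carbonyl carbon, not a CX4 carbon. No other fragment satisfies the full query, so there is no match.

No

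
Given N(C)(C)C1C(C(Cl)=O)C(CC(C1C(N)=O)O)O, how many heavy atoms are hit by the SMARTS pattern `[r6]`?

6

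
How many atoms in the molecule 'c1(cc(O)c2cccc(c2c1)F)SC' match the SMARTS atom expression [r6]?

10

The query [r6] means: r6 matches atoms in a six-membered ring.
Check the 14 heavy atoms by environment: 10× c (aromatic, in 6-ring) → match; 1× O (acyclic) → no; 1× F (acyclic) → no; 1× S (acyclic) → no; 1× C (acyclic) → no.
That gives 10 matching atoms.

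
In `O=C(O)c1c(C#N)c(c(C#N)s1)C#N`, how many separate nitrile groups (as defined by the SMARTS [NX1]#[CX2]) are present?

3

[NX1]#[CX2] is the SMARTS for a nitrile: a nitrogen triple-bonded to a two-connected carbon.
The molecule carries 3 separate instances of a nitrile (-C#N) meeting every constraint; each maps to a distinct set of atoms, giving 3 matches.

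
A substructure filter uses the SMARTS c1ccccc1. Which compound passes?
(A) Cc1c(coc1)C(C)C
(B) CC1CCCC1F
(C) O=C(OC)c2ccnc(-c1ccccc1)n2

C

c1ccccc1 describes six aromatic carbons in a ring (a benzene ring).
(A) has a methyl group (-CH3) but no six-membered all-carbon aromatic ring is present.
(B) has a methyl group (-CH3) but no six-membered all-carbon aromatic ring is present.
(C) contains a phenyl ring, which satisfies every atom and bond constraint.
So the answer is (C).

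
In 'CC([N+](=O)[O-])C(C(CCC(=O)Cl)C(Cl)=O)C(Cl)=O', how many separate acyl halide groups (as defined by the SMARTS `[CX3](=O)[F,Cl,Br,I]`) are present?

3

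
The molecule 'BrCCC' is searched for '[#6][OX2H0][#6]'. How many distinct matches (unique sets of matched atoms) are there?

[#6][OX2H0][#6] is the SMARTS for an ether: an aliphatic oxygen bridging two carbons with no H on the oxygen.
No fragment in the molecule satisfies every constraint, giving 0 matches.

0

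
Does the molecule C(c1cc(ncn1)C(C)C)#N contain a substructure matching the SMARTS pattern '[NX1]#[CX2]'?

The pattern [NX1]#[CX2] describes a nitrogen triple-bonded to a two-connected carbon — a nitrile.
The molecule carries a nitrile (-C#N), whose atoms satisfy every constraint of the query, so the pattern matches.

Yes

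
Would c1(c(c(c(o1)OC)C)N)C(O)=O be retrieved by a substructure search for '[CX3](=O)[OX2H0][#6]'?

No

The pattern [CX3](=O)[OX2H0][#6] describes a carbonyl carbon bonded to an oxygen that is itself bonded to carbon (no H on that O) — an ester.
The closest candidate here is a carboxylic acid group (-C(=O)OH), but the singly-bonded O carries H (OX2H1, not H0). No other fragment satisfies the full query, so there is no match.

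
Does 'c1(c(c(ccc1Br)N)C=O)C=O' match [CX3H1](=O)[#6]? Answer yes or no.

The pattern [CX3H1](=O)[#6] describes an sp2 carbon with one H, double-bonded to O and single-bonded to carbon — an aldehyde.
The molecule carries an aldehyde (-CHO), whose atoms satisfy every constraint of the query, so the pattern matches.

Yes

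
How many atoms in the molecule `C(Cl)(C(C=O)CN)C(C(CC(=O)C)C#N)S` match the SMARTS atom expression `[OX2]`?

Check the 16 heavy atoms by environment: 7× C (X4) → no; 1× S (X2) → no; 2× C (X3) → no; 2× O (X1) → no; 1× Cl (X1) → no; 1× N (X3) → no; 1× C (X2) → no; 1× N (X1) → no.
No environment satisfies the query, so 0 matching atoms.

0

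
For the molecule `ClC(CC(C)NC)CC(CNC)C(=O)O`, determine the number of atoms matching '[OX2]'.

1

The query [OX2] means: aliphatic oxygen with two total connections — ether, hydroxyl, or ester single-bond O.
Check the 15 heavy atoms by environment: 9× C (X4) → no; 2× N (X3) → no; 1× Cl (X1) → no; 1× C (X3) → no; 1× O (X1) → no; 1× O (X2) → match.
That gives 1 matching atom.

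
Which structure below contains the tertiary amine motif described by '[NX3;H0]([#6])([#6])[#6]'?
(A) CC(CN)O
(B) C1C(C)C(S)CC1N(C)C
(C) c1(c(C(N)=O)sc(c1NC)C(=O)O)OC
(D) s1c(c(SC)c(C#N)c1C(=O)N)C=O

B

[NX3;H0]([#6])([#6])[#6] describes a trivalent nitrogen with no H, bonded to three carbons (a tertiary amine).
(A) has a primary amino group (-NH2) but the nitrogen has H2, not H0 with three carbons.
(B) contains a dimethylamino group (-N(CH3)2), which satisfies every atom and bond constraint.
(C) has an N-methylamino group (-NHCH3) but the nitrogen still has one H (H1), not H0.
(D) has a primary amide (-C(=O)NH2) but the amide nitrogen has H2 and only one carbon neighbour.
So the answer is (B).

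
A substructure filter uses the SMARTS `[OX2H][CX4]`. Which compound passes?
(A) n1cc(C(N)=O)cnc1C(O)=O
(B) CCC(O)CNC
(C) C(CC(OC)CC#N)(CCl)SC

[OX2H][CX4] describes a hydroxyl oxygen bound to an sp3 (X4) carbon (an aliphatic alcohol).
(A) has a carboxylic acid group (-C(=O)OH) but the -OH is on a CX3 carbonyl carbon, not a CX4 carbon.
(B) contains a hydroxyl group (-OH), which satisfies every atom and bond constraint.
(C) has a methoxy ether (-OCH3) but the oxygen has H0 (ether), not H1.
So the answer is (B).

B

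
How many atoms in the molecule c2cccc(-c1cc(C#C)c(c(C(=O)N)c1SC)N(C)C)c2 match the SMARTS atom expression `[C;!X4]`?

The query [C;!X4] means: aliphatic carbon that does not have four total connections.
Check the 22 heavy atoms by environment: 12× c (aromatic, X3) → no; 2× N (X3) → no; 3× C (X4) → no; 2× C (X2) → match; 1× S (X2) → no; 1× C (X3) → match; 1× O (X1) → no.
Summing the matching environments: 2 + 1 = 3 matching atoms.

3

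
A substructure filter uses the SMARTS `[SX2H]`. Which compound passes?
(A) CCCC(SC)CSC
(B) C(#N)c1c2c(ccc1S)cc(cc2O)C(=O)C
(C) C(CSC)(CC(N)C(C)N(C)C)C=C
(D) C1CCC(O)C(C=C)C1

B

[SX2H] describes an aliphatic sulfur with two connections, one being H (a thiol).
(A) has a methylthio ether (-SCH3) but the sulfur has H0 (bonded to two carbons), not H1.
(B) contains a thiol (-SH), which satisfies every atom and bond constraint.
(C) has a methylthio ether (-SCH3) but the sulfur has H0 (bonded to two carbons), not H1.
(D) has a hydroxyl group (-OH) but it is an -OH, not an -SH.
So the answer is (B).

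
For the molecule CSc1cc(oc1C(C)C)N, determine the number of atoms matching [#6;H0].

3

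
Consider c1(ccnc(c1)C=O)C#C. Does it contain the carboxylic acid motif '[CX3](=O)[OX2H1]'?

No

The pattern [CX3](=O)[OX2H1] describes an sp2 carbon double-bonded to O and single-bonded to an -OH oxygen — a carboxylic acid.
The closest candidate here is an aldehyde (-CHO), but there is no singly-bonded oxygen on the carbonyl carbon. No other fragment satisfies the full query, so there is no match.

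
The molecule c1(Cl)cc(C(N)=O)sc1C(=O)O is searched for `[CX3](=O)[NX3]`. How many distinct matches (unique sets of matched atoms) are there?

[CX3](=O)[NX3] is the SMARTS for an amide: a carbonyl carbon bonded to a trivalent nitrogen.
Exactly one fragment in the molecule meets all constraints, giving 1 match.

1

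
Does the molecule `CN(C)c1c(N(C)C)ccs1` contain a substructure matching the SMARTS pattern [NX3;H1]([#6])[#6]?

The pattern [NX3;H1]([#6])[#6] describes a trivalent nitrogen with one H, bonded to two carbons — a secondary amine.
The closest candidate here is a dimethylamino group (-N(CH3)2), but the nitrogen has H0, not H1. No other fragment satisfies the full query, so there is no match.

No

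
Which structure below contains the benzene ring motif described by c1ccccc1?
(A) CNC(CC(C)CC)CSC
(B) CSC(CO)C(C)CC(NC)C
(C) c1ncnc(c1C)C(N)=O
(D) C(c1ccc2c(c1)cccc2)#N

c1ccccc1 describes six aromatic carbons in a ring (a benzene ring).
(A) has a methyl group (-CH3) but no six-membered all-carbon aromatic ring is present.
(B) has a methyl group (-CH3) but no six-membered all-carbon aromatic ring is present.
(C) has a methyl group (-CH3) but no six-membered all-carbon aromatic ring is present.
(D) contains the required atom environment, so the pattern matches.
So the answer is (D).

D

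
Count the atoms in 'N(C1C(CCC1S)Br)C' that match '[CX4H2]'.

The query [CX4H2] means: sp3 carbon (X4) with exactly two hydrogens.
Check the 9 heavy atoms by environment: 3× C (H1, X4) → no; 2× C (H2, X4) → match; 1× S (H1, X2) → no; 1× N (H1, X3) → no; 1× C (H3, X4) → no; 1× Br (H0, X1) → no.
That gives 2 matching atoms.

2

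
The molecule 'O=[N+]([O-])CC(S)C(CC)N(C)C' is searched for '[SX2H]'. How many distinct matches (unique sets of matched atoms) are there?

1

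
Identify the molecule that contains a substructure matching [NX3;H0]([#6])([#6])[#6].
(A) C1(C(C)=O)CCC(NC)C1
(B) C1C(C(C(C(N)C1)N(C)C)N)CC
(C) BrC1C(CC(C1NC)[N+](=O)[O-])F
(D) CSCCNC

B

[NX3;H0]([#6])([#6])[#6] describes a trivalent nitrogen with no H, bonded to three carbons (a tertiary amine).
(A) has an N-methylamino group (-NHCH3) but the nitrogen still has one H (H1), not H0.
(B) contains a dimethylamino group (-N(CH3)2), which satisfies every atom and bond constraint.
(C) has an N-methylamino group (-NHCH3) but the nitrogen still has one H (H1), not H0.
(D) has an N-methylamino group (-NHCH3) but the nitrogen still has one H (H1), not H0.
So the answer is (B).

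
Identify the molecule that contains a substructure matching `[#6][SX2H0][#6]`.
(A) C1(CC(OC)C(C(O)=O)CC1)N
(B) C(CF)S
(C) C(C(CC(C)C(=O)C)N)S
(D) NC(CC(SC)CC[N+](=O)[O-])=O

[#6][SX2H0][#6] describes an aliphatic sulfur bridging two carbons with no H on the sulfur (a thioether).
(A) has a methoxy ether (-OCH3) but the bridging atom is O, not S.
(B) has a thiol (-SH) but the sulfur has H1, not H0 bridging two carbons.
(C) has a thiol (-SH) but the sulfur has H1, not H0 bridging two carbons.
(D) contains a methylthio ether (-SCH3), which satisfies every atom and bond constraint.
So the answer is (D).

D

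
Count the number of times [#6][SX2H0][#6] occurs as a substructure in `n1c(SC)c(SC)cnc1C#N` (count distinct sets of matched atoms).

2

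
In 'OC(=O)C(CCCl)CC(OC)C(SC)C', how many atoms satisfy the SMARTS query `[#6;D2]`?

3

Check the 15 heavy atoms by environment: 3× C (D1) → no; 4× C (D3) → no; 3× C (D2) → match; 2× O (D1) → no; 1× O (D2) → no; 1× Cl (D1) → no; 1× S (D2) → no.
That gives 3 matching atoms.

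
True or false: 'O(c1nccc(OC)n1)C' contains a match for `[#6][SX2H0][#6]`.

False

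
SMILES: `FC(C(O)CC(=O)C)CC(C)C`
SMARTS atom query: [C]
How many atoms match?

Check the 12 heavy atoms by environment: 9× C → match; 2× O → no; 1× F → no.
That gives 9 matching atoms.

9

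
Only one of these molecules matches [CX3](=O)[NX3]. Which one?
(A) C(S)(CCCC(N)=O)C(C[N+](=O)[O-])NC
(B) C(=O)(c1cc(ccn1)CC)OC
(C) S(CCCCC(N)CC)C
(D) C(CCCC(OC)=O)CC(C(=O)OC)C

A

[CX3](=O)[NX3] describes a carbonyl carbon bonded to a trivalent nitrogen (an amide).
(A) contains a primary amide (-C(=O)NH2), which satisfies every atom and bond constraint.
(B) has a methyl-ester group (-C(=O)OCH3) but the carbonyl is bonded to O, not to an NX3 nitrogen.
(C) has a primary amino group (-NH2) but the -NH2 is not attached to a carbonyl carbon.
(D) has a methyl-ester group (-C(=O)OCH3) but the carbonyl is bonded to O, not to an NX3 nitrogen.
So the answer is (A).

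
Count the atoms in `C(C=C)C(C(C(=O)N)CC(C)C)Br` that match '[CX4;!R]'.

7

The query [CX4;!R] means: aliphatic carbon with four total connections, not in a ring.
Check the 13 heavy atoms by environment: 7× C (X4, acyclic) → match; 1× Br (X1, acyclic) → no; 3× C (X3, acyclic) → no; 1× O (X1, acyclic) → no; 1× N (X3, acyclic) → no.
That gives 7 matching atoms.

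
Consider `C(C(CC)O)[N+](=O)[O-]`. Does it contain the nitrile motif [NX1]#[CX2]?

No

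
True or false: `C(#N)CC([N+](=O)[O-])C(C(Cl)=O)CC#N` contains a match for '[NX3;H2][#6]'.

False

The pattern [NX3;H2][#6] describes a trivalent nitrogen with two H attached to carbon — a primary amine.
The closest candidate here is a nitrile (-C#N), but the nitrogen is NX1 (triple-bonded), not NX3 with two H. No other fragment satisfies the full query, so there is no match.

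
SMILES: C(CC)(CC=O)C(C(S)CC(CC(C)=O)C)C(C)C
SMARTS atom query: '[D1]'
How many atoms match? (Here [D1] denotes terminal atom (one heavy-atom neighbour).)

8

The query [D1] means: atom with exactly one heavy-atom neighbour (degree 1).
Check the 19 heavy atoms by environment: 5× C (D2) → no; 6× C (D3) → no; 1× S (D1) → match; 5× C (D1) → match; 2× O (D1) → match.
Summing the matching environments: 1 + 5 + 2 = 8 matching atoms.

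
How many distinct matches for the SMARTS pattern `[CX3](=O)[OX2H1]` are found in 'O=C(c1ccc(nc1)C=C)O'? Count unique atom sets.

1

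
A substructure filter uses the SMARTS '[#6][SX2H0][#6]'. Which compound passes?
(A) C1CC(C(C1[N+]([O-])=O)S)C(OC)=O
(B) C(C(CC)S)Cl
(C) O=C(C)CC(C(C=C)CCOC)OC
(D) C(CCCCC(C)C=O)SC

D

[#6][SX2H0][#6] describes an aliphatic sulfur bridging two carbons with no H on the sulfur (a thioether).
(A) has a thiol (-SH) but the sulfur has H1, not H0 bridging two carbons.
(B) has a thiol (-SH) but the sulfur has H1, not H0 bridging two carbons.
(C) has a methoxy ether (-OCH3) but the bridging atom is O, not S.
(D) contains a methylthio ether (-SCH3), which satisfies every atom and bond constraint.
So the answer is (D).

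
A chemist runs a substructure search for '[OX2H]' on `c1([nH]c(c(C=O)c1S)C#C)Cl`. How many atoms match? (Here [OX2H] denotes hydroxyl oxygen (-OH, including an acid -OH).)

0

The query [OX2H] means: aliphatic oxygen with two connections, one of which is H — an -OH oxygen.
Check the 11 heavy atoms by environment: 1× n (aromatic, H1, X3) → no; 4× c (aromatic, H0, X3) → no; 1× Cl (H0, X1) → no; 1× S (H1, X2) → no; 1× C (H0, X2) → no; 1× C (H1, X2) → no; 1× C (H1, X3) → no; 1× O (H0, X1) → no.
No environment satisfies the query, so 0 matching atoms.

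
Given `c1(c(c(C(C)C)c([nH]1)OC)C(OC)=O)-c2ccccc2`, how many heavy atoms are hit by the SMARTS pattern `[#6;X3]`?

Check the 20 heavy atoms by environment: 1× n (aromatic, X3) → no; 10× c (aromatic, X3) → match; 1× C (X3) → match; 1× O (X1) → no; 2× O (X2) → no; 5× C (X4) → no.
Summing the matching environments: 10 + 1 = 11 matching atoms.

11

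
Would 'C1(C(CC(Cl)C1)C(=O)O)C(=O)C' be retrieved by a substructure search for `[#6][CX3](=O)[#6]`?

Yes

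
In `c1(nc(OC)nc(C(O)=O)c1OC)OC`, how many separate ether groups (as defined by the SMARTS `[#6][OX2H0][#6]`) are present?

3

[#6][OX2H0][#6] is the SMARTS for an ether: an aliphatic oxygen bridging two carbons with no H on the oxygen.
The molecule carries 3 separate instances of a methoxy ether (-OCH3) meeting every constraint; each maps to a distinct set of atoms, giving 3 matches.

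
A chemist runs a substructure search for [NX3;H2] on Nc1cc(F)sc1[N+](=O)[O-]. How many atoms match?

1

Check the 10 heavy atoms by environment: 1× s (aromatic, H0, X2) → no; 3× c (aromatic, H0, X3) → no; 1× c (aromatic, H1, X3) → no; 1× N (H2, X3) → match; 1× N (charge +1, H0, X3) → no; 1× O (charge -1, H0, X1) → no; 1× O (H0, X1) → no; 1× F (H0, X1) → no.
That gives 1 matching atom.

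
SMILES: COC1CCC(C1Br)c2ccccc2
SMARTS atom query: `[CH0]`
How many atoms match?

0

Check the 14 heavy atoms by environment: 3× C (H1) → no; 2× C (H2) → no; 1× Br (H0) → no; 1× O (H0) → no; 1× C (H3) → no; 1× c (aromatic, H0) → no; 5× c (aromatic, H1) → no.
No environment satisfies the query, so 0 matching atoms.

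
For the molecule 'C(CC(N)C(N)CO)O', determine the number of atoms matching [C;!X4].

0

Check the 9 heavy atoms by environment: 5× C (X4) → no; 2× N (X3) → no; 2× O (X2) → no.
No environment satisfies the query, so 0 matching atoms.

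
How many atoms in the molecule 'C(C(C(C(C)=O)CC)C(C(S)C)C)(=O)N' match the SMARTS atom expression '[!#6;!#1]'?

4

Check the 15 heavy atoms by environment: 11× C → no; 1× S → match; 2× O → match; 1× N → match.
Summing the matching environments: 1 + 2 + 1 = 4 matching atoms.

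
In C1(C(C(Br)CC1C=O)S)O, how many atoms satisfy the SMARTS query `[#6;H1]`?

The query [#6;H1] means: any carbon bearing exactly one hydrogen.
Check the 10 heavy atoms by environment: 5× C (H1) → match; 1× C (H2) → no; 1× O (H0) → no; 1× Br (H0) → no; 1× S (H1) → no; 1× O (H1) → no.
That gives 5 matching atoms.

5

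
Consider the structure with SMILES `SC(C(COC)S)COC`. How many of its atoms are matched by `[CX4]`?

6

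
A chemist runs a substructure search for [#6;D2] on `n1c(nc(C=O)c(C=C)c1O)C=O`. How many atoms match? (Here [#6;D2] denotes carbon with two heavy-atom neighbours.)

3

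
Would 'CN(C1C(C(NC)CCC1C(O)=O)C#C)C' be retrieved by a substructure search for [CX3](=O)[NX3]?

No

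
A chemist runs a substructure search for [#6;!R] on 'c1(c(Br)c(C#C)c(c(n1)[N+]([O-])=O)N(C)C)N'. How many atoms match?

4

The query [#6;!R] means: carbon not in any ring.
Check the 16 heavy atoms by environment: 1× n (aromatic, in 6-ring) → no; 5× c (aromatic, in 6-ring) → no; 1× N (charge +1, acyclic) → no; 1× O (charge -1, acyclic) → no; 1× O (acyclic) → no; 2× N (acyclic) → no; 1× Br (acyclic) → no; 4× C (acyclic) → match.
That gives 4 matching atoms.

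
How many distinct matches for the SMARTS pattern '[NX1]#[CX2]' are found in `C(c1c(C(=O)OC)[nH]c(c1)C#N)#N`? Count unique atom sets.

[NX1]#[CX2] is the SMARTS for a nitrile: a nitrogen triple-bonded to a two-connected carbon.
The molecule carries 2 separate instances of a nitrile (-C#N) meeting every constraint; each maps to a distinct set of atoms, giving 2 matches.

2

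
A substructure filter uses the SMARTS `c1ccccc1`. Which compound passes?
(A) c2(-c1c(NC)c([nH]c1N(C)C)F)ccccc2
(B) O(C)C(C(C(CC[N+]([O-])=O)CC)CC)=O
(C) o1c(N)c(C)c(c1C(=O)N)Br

A

c1ccccc1 describes six aromatic carbons in a ring (a benzene ring).
(A) contains a phenyl ring, which satisfies every atom and bond constraint.
(B) has a methyl group (-CH3) but no six-membered all-carbon aromatic ring is present.
(C) has a methyl group (-CH3) but no six-membered all-carbon aromatic ring is present.
So the answer is (A).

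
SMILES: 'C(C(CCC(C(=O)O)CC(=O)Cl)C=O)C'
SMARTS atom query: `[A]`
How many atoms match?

Check the 15 heavy atoms by environment: 10× C → match; 4× O → match; 1× Cl → match.
Summing the matching environments: 10 + 4 + 1 = 15 matching atoms.

15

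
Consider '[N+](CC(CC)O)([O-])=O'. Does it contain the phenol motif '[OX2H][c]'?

No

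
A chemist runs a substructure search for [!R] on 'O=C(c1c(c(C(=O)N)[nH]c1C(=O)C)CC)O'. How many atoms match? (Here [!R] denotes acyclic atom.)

Check the 16 heavy atoms by environment: 1× n (aromatic, in 5-ring) → no; 4× c (aromatic, in 5-ring) → no; 6× C (acyclic) → match; 4× O (acyclic) → match; 1× N (acyclic) → match.
Summing the matching environments: 6 + 4 + 1 = 11 matching atoms.

11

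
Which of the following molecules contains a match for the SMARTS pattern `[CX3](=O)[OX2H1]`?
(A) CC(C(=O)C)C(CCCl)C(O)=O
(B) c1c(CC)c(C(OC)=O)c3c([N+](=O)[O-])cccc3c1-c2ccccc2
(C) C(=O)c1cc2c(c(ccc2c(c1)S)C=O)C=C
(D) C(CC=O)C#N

[CX3](=O)[OX2H1] describes an sp2 carbon double-bonded to O and single-bonded to an -OH oxygen (a carboxylic acid).
(A) contains a carboxylic acid group (-C(=O)OH), which satisfies every atom and bond constraint.
(B) has a methyl-ester group (-C(=O)OCH3) but the singly-bonded O has no H (OX2H0, not OX2H1).
(C) has an aldehyde (-CHO) but there is no singly-bonded oxygen on the carbonyl carbon.
(D) has an aldehyde (-CHO) but there is no singly-bonded oxygen on the carbonyl carbon.
So the answer is (A).

A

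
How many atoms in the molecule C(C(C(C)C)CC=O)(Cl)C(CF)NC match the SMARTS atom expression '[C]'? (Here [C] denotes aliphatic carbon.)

Check the 14 heavy atoms by environment: 10× C → match; 1× O → no; 1× N → no; 1× F → no; 1× Cl → no.
That gives 10 matching atoms.

10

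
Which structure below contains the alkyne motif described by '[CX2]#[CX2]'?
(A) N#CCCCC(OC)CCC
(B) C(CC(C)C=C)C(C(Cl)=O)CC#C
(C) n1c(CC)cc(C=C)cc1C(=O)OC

B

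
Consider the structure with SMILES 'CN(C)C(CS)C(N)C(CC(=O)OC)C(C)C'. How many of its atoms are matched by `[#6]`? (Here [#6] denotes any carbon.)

12

Check the 17 heavy atoms by environment: 12× C → match; 2× N → no; 2× O → no; 1× S → no.
That gives 12 matching atoms.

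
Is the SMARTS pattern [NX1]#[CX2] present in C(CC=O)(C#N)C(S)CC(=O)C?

Yes

The pattern [NX1]#[CX2] describes a nitrogen triple-bonded to a two-connected carbon — a nitrile.
The molecule carries a nitrile (-C#N), whose atoms satisfy every constraint of the query, so the pattern matches.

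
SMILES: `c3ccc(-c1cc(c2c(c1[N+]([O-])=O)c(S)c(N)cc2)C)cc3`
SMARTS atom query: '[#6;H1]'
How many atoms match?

8

The query [#6;H1] means: any carbon bearing exactly one hydrogen.
Check the 22 heavy atoms by environment: 8× c (aromatic, H0) → no; 8× c (aromatic, H1) → match; 1× C (H3) → no; 1× N (H2) → no; 1× N (charge +1, H0) → no; 1× O (charge -1, H0) → no; 1× O (H0) → no; 1× S (H1) → no.
That gives 8 matching atoms.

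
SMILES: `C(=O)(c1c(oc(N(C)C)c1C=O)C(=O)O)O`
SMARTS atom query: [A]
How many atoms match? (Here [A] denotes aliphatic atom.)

11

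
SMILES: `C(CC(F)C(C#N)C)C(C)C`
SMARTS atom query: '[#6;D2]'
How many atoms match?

3

The query [#6;D2] means: any carbon bonded to exactly two heavy atoms.
Check the 11 heavy atoms by environment: 3× C (D1) → no; 3× C (D3) → no; 3× C (D2) → match; 1× N (D1) → no; 1× F (D1) → no.
That gives 3 matching atoms.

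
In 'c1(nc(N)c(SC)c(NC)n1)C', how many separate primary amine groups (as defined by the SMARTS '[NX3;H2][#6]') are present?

[NX3;H2][#6] is the SMARTS for a primary amine: a trivalent nitrogen with two H attached to carbon.
Exactly one fragment in the molecule meets all constraints, giving 1 match.

1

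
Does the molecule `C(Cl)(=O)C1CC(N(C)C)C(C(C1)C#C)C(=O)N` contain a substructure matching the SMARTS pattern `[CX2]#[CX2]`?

The pattern [CX2]#[CX2] describes a carbon-carbon triple bond — an alkyne.
The molecule carries an ethynyl group (-C#CH), whose atoms satisfy every constraint of the query, so the pattern matches.

Yes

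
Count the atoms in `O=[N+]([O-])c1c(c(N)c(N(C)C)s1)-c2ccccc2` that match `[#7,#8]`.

Check the 18 heavy atoms by environment: 1× s (aromatic) → no; 10× c (aromatic) → no; 2× N → match; 2× C → no; 1× N (charge +1) → match; 1× O (charge -1) → match; 1× O → match.
Summing the matching environments: 2 + 1 + 1 + 1 = 5 matching atoms.

5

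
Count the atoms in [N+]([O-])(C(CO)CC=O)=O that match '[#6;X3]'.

1

Check the 9 heavy atoms by environment: 3× C (X4) → no; 1× N (charge +1, X3) → no; 1× O (charge -1, X1) → no; 2× O (X1) → no; 1× C (X3) → match; 1× O (X2) → no.
That gives 1 matching atom.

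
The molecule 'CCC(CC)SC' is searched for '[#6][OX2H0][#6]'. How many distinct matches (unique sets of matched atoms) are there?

0

[#6][OX2H0][#6] is the SMARTS for an ether: an aliphatic oxygen bridging two carbons with no H on the oxygen.
No fragment in the molecule satisfies every constraint, giving 0 matches.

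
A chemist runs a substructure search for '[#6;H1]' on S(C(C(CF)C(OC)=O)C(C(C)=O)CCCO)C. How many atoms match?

The query [#6;H1] means: any carbon bearing exactly one hydrogen.
Check the 18 heavy atoms by environment: 4× C (H2) → no; 3× C (H1) → match; 1× S (H0) → no; 3× C (H3) → no; 1× O (H1) → no; 2× C (H0) → no; 3× O (H0) → no; 1× F (H0) → no.
That gives 3 matching atoms.

3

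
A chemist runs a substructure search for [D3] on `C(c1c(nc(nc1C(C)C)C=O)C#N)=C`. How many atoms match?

5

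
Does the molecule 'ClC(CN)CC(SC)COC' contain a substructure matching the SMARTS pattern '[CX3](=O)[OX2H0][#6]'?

No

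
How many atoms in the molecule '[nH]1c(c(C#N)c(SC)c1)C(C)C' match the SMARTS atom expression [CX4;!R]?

4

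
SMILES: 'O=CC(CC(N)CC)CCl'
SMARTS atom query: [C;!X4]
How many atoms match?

1

Check the 10 heavy atoms by environment: 6× C (X4) → no; 1× C (X3) → match; 1× O (X1) → no; 1× N (X3) → no; 1× Cl (X1) → no.
That gives 1 matching atom.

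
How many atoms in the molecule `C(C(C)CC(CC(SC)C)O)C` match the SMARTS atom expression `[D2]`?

4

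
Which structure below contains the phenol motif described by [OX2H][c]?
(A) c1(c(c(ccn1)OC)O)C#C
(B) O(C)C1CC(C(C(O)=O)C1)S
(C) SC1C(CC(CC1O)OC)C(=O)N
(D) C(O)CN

A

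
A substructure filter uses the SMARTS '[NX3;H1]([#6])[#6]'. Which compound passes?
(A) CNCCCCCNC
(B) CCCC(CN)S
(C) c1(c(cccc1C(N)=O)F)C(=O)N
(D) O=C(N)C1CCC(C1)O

A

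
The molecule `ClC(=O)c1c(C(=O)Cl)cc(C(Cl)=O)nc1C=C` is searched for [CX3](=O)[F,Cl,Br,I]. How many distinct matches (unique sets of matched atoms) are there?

3

[CX3](=O)[F,Cl,Br,I] is the SMARTS for an acyl halide: a carbonyl carbon bonded to a halogen.
The molecule carries 3 separate instances of an acyl chloride (-C(=O)Cl) meeting every constraint; each maps to a distinct set of atoms, giving 3 matches.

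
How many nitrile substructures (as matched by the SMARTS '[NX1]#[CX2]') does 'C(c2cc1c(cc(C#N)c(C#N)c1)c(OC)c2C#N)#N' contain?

4

[NX1]#[CX2] is the SMARTS for a nitrile: a nitrogen triple-bonded to a two-connected carbon.
The molecule carries 4 separate instances of a nitrile (-C#N) meeting every constraint; each maps to a distinct set of atoms, giving 4 matches.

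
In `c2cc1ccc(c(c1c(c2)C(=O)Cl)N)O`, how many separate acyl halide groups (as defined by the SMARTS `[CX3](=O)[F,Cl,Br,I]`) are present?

1

[CX3](=O)[F,Cl,Br,I] is the SMARTS for an acyl halide: a carbonyl carbon bonded to a halogen.
Exactly one fragment in the molecule meets all constraints, giving 1 match.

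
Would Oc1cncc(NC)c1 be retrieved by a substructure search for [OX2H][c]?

The pattern [OX2H][c] describes a hydroxyl oxygen attached to an aromatic carbon — a phenol.
The molecule carries a hydroxyl group (-OH), whose atoms satisfy every constraint of the query, so the pattern matches.

Yes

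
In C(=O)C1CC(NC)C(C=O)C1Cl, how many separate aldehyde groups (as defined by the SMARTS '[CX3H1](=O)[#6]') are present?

2

[CX3H1](=O)[#6] is the SMARTS for an aldehyde: an sp2 carbon with one H, double-bonded to O and single-bonded to carbon.
The molecule carries 2 separate instances of an aldehyde (-CHO) meeting every constraint; each maps to a distinct set of atoms, giving 2 matches.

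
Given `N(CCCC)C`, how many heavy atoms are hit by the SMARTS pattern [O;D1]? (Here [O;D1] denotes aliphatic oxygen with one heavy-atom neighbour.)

Check the 6 heavy atoms by environment: 3× C (D2) → no; 2× C (D1) → no; 1× N (D2) → no.
No environment satisfies the query, so 0 matching atoms.

0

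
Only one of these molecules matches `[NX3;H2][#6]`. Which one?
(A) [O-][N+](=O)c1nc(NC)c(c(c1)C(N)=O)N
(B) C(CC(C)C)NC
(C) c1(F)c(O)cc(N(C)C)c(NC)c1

A

[NX3;H2][#6] describes a trivalent nitrogen with two H attached to carbon (a primary amine).
(A) contains a primary amino group (-NH2), which satisfies every atom and bond constraint.
(B) has an N-methylamino group (-NHCH3) but the nitrogen bears two carbons and only one H (H1), not H2.
(C) has an N-methylamino group (-NHCH3) but the nitrogen bears two carbons and only one H (H1), not H2.
So the answer is (A).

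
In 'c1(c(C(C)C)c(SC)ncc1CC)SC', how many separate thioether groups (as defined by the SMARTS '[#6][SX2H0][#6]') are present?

2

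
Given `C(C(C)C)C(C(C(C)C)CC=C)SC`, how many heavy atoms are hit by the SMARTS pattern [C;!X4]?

2

The query [C;!X4] means: aliphatic carbon that does not have four total connections.
Check the 14 heavy atoms by environment: 11× C (X4) → no; 2× C (X3) → match; 1× S (X2) → no.
That gives 2 matching atoms.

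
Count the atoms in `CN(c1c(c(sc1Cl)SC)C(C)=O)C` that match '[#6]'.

9

Check the 14 heavy atoms by environment: 1× s (aromatic) → no; 4× c (aromatic) → match; 5× C → match; 1× O → no; 1× Cl → no; 1× S → no; 1× N → no.
Summing the matching environments: 4 + 5 = 9 matching atoms.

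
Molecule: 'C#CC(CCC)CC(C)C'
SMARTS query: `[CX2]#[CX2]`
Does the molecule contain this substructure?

Yes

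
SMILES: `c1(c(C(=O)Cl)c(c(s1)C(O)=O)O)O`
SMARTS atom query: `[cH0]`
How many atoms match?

Check the 13 heavy atoms by environment: 1× s (aromatic, H0) → no; 4× c (aromatic, H0) → match; 3× O (H1) → no; 2× C (H0) → no; 2× O (H0) → no; 1× Cl (H0) → no.
That gives 4 matching atoms.

4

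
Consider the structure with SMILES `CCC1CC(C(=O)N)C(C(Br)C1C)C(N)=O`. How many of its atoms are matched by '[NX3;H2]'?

2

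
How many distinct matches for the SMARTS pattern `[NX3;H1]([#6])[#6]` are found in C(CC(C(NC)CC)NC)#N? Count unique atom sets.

[NX3;H1]([#6])[#6] is the SMARTS for a secondary amine: a trivalent nitrogen with one H, bonded to two carbons.
The molecule carries 2 separate instances of an N-methylamino group (-NHCH3) meeting every constraint; each maps to a distinct set of atoms, giving 2 matches.

2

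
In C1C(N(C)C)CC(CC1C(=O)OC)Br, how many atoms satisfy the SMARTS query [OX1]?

1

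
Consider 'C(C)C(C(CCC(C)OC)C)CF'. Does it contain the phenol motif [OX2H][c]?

No

The pattern [OX2H][c] describes a hydroxyl oxygen attached to an aromatic carbon — a phenol.
The closest candidate here is a methoxy ether (-OCH3), but the oxygen has H0, not H1. No other fragment satisfies the full query, so there is no match.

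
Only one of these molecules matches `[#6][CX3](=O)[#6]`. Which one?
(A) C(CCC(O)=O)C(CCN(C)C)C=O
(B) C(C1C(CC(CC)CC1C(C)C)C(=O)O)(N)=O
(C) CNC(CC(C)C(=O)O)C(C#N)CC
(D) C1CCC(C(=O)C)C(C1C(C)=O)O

D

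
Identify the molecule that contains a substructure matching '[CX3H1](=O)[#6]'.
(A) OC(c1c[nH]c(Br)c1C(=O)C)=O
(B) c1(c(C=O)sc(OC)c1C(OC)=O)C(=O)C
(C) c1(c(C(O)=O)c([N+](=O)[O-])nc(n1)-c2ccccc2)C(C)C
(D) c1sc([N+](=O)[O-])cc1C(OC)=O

[CX3H1](=O)[#6] describes an sp2 carbon with one H, double-bonded to O and single-bonded to carbon (an aldehyde).
(A) has an acetyl/ketone group (-C(=O)CH3) but the carbonyl carbon has H0 (two carbon neighbours), not H1.
(B) contains an aldehyde (-CHO), which satisfies every atom and bond constraint.
(C) has a carboxylic acid group (-C(=O)OH) but the carbonyl carbon has H0 and is bonded to O, not H1.
(D) has a methyl-ester group (-C(=O)OCH3) but the carbonyl carbon has H0, not H1.
So the answer is (B).

B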